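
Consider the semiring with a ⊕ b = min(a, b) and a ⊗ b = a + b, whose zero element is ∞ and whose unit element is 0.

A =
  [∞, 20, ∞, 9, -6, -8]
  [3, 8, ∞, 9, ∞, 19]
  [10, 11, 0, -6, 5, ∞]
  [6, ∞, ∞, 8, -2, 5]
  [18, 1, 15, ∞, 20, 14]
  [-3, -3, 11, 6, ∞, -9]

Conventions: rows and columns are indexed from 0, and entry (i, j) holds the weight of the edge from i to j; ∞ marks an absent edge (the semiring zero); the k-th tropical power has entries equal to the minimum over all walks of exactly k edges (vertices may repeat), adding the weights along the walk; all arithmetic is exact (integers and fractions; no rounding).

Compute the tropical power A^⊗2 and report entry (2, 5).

A^⊗2:
  [-11, -11, 3, -2, 7, -17]
  [11, 16, 30, 12, -3, -5]
  [0, 6, 0, -6, -8, -1]
  [2, -1, 13, 11, 0, -4]
  [4, 9, 15, 9, 12, 5]
  [-12, -12, 2, -3, -9, -18]
Key observation: the optimum is the walk 2->3->5, with weight (-6) + 5 = -1.
Optimal value attained by: walk 2->3->5.
Answer: (A^⊗2)[2][5] = -1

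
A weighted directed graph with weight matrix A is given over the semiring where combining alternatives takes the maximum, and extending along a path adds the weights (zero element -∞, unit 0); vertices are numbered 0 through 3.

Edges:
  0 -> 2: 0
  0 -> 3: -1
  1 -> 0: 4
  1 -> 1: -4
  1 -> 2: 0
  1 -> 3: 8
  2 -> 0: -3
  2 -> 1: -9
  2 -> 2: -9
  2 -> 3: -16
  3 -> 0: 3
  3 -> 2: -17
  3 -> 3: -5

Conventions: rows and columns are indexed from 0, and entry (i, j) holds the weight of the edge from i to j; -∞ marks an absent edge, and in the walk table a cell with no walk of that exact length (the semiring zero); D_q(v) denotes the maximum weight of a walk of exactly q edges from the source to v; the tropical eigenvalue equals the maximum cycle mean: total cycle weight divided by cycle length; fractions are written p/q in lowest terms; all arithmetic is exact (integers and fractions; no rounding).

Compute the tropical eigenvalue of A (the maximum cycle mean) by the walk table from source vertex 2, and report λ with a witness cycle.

q=0: [-∞, -∞, 0, -∞]
q=1: [-3, -9, -9, -16]
q=2: [-5, -13, -3, -1]
q=3: [2, -12, -5, -5]
q=4: [-2, -14, 2, 1]
Optimal cycle mean attained by: cycle 0->3->0, total (-1) + 3, length 2.
Answer: λ = 1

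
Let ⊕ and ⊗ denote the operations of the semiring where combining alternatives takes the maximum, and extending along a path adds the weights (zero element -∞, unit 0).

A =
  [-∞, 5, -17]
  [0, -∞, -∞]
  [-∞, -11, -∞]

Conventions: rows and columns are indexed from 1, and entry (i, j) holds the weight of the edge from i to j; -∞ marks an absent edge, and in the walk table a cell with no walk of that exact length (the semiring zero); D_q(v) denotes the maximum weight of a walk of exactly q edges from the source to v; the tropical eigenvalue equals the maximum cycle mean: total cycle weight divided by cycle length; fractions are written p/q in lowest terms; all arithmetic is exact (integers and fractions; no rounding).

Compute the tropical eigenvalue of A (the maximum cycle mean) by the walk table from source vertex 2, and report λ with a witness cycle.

q=0: [-∞, 0, -∞]
q=1: [0, -∞, -∞]
q=2: [-∞, 5, -17]
q=3: [5, -28, -∞]
Optimal cycle mean attained by: cycle 1->2->1, total 5 + 0, length 2.
Answer: λ = 5/2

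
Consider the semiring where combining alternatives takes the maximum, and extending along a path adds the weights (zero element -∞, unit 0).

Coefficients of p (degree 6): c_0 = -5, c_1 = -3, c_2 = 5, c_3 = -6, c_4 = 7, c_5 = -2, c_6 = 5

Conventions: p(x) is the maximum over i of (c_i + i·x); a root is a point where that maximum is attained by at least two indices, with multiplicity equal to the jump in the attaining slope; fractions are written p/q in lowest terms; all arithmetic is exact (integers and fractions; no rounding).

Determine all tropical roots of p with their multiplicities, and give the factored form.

hull edge (i=0, c=-5) to (i=2, c=5): slope 5, span 2
hull edge (i=2, c=5) to (i=4, c=7): slope 1, span 2
hull edge (i=4, c=7) to (i=6, c=5): slope -1, span 2
Factored form: p(x) = 5 ⊗ (x ⊕ (-5)) ⊗ (x ⊕ (-5)) ⊗ (x ⊕ (-1)) ⊗ (x ⊕ (-1)) ⊗ (x ⊕ 1) ⊗ (x ⊕ 1)
Answer: roots = -5 (mult 2), -1 (mult 2), 1 (mult 2)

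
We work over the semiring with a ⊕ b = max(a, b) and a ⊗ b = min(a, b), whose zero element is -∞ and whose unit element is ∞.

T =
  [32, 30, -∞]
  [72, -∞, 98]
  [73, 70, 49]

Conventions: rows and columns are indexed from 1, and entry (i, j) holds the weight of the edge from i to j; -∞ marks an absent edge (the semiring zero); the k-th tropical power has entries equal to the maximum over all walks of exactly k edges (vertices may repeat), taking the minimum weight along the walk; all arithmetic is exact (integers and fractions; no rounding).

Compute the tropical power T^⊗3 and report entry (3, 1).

T^⊗2:
  [32, 30, 30]
  [73, 70, 49]
  [70, 49, 70]
T^⊗3:
  [32, 30, 30]
  [70, 49, 70]
  [70, 70, 49]
Key observation: the optimum is the walk 3->2->3->1, with weight 70 min 98 min 73 = 70.
Optimal value attained by: walk 3->2->3->1.
Answer: (T^⊗3)[3][1] = 70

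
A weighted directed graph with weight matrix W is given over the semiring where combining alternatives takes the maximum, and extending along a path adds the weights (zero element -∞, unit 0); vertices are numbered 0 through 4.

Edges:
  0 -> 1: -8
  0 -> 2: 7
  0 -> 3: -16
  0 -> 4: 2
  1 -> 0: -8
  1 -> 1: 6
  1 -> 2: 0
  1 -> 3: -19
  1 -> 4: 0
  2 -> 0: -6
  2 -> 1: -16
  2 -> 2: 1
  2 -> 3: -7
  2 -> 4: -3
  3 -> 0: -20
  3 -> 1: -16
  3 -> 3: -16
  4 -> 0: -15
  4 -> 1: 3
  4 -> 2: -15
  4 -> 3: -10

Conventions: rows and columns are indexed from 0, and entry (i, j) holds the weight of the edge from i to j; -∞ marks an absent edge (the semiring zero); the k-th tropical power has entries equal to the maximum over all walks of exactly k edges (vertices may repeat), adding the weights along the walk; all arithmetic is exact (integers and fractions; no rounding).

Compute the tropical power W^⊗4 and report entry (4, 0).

W^⊗2:
  [1, 5, 8, 0, 4]
  [-2, 12, 6, -7, 6]
  [-5, 0, 2, -6, -2]
  [-24, -10, -13, -32, -16]
  [-5, 9, 3, -16, 3]
W^⊗3:
  [2, 11, 9, 1, 5]
  [4, 18, 12, -1, 12]
  [-4, 6, 3, -5, 0]
  [-18, -4, -10, -20, -10]
  [1, 15, 9, -4, 9]
W^⊗4:
  [3, 17, 11, 2, 11]
  [10, 24, 18, 5, 18]
  [-2, 12, 6, -4, 6]
  [-12, 2, -4, -17, -4]
  [7, 21, 15, 2, 15]
Key observation: the optimum is the walk 4->1->1->1->0, with weight 3 + 6 + 6 + (-8) = 7.
Optimal value attained by: walk 4->1->1->1->0.
Answer: (W^⊗4)[4][0] = 7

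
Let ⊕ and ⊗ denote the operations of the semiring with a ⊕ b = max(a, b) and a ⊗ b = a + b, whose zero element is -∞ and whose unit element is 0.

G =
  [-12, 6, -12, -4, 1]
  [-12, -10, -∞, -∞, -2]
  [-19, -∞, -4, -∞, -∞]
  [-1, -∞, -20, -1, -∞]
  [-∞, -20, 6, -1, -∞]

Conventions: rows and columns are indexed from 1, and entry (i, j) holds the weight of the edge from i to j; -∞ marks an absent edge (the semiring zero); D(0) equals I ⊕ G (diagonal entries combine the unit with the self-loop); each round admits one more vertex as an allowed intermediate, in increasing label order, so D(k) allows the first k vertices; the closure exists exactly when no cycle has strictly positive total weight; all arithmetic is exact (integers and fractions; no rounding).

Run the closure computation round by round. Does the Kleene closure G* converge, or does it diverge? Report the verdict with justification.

D(0):
  [0, 6, -12, -4, 1]
  [-12, 0, -∞, -∞, -2]
  [-19, -∞, 0, -∞, -∞]
  [-1, -∞, -20, 0, -∞]
  [-∞, -20, 6, -1, 0]
D(1):
  [0, 6, -12, -4, 1]
  [-12, 0, -24, -16, -2]
  [-19, -13, 0, -23, -18]
  [-1, 5, -13, 0, 0]
  [-∞, -20, 6, -1, 0]
D(2):
  [0, 6, -12, -4, 4]
  [-12, 0, -24, -16, -2]
  [-19, -13, 0, -23, -15]
  [-1, 5, -13, 0, 3]
  [-32, -20, 6, -1, 0]
D(3):
  [0, 6, -12, -4, 4]
  [-12, 0, -24, -16, -2]
  [-19, -13, 0, -23, -15]
  [-1, 5, -13, 0, 3]
  [-13, -7, 6, -1, 0]
Detection: at round 4, diagonal entry (5, 5) turns strictly positive.
Key observation: the cycle 5->4->1->2->5 has total weight (-1) + (-1) + 6 + (-2), which is strictly positive.
Answer: DIVERGES — positive cycle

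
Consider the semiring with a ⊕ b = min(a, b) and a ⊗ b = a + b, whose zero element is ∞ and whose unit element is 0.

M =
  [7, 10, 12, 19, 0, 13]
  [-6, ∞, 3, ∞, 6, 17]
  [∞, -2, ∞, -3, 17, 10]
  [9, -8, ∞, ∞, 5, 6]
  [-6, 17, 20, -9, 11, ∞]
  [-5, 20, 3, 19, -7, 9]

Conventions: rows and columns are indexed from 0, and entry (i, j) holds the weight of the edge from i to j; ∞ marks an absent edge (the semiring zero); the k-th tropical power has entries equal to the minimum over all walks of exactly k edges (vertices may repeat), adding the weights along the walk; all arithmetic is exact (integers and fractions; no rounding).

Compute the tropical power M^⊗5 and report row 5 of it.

M^⊗2:
  [-6, 10, 13, -9, 6, 20]
  [0, 1, 6, -3, -6, 7]
  [-8, -11, 1, 8, 2, 3]
  [-14, 19, -5, -4, -2, 9]
  [0, -17, 6, 2, -6, -3]
  [-13, 1, 7, -16, -5, 8]
M^⊗3:
  [0, -17, 6, -3, -6, -3]
  [-12, -11, 4, -15, 0, 3]
  [-17, -1, -8, -7, -8, 5]
  [-8, -12, -2, -11, -14, -1]
  [-23, -6, -14, -15, -11, 0]
  [-11, -24, -1, -14, -13, -10]
M^⊗4:
  [-23, -11, -14, -15, -11, 0]
  [-17, -23, -8, -9, -12, -9]
  [-14, -15, -5, -17, -17, -4]
  [-20, -19, -9, -23, -8, -5]
  [-17, -23, -11, -20, -23, -10]
  [-30, -22, -21, -22, -18, -8]
M^⊗5:
  [-17, -23, -11, -20, -23, -10]
  [-29, -17, -20, -21, -17, -6]
  [-23, -25, -12, -26, -14, -11]
  [-25, -31, -16, -17, -20, -17]
  [-29, -28, -20, -32, -17, -14]
  [-28, -30, -19, -27, -30, -17]
Answer: row 5 of M^⊗5 = [-28, -30, -19, -27, -30, -17]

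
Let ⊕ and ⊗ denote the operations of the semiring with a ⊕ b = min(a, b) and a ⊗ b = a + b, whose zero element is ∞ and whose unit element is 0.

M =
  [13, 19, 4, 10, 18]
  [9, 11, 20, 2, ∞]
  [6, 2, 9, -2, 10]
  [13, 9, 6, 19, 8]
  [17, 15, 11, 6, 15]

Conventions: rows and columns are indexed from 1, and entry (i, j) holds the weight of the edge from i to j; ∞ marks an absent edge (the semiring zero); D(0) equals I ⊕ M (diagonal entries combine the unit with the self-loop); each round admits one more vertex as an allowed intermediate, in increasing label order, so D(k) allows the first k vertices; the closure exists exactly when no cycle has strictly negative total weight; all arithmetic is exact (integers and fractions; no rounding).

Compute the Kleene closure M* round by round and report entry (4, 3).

D(0):
  [0, 19, 4, 10, 18]
  [9, 0, 20, 2, ∞]
  [6, 2, 0, -2, 10]
  [13, 9, 6, 0, 8]
  [17, 15, 11, 6, 0]
D(1):
  [0, 19, 4, 10, 18]
  [9, 0, 13, 2, 27]
  [6, 2, 0, -2, 10]
  [13, 9, 6, 0, 8]
  [17, 15, 11, 6, 0]
D(2):
  [0, 19, 4, 10, 18]
  [9, 0, 13, 2, 27]
  [6, 2, 0, -2, 10]
  [13, 9, 6, 0, 8]
  [17, 15, 11, 6, 0]
D(3):
  [0, 6, 4, 2, 14]
  [9, 0, 13, 2, 23]
  [6, 2, 0, -2, 10]
  [12, 8, 6, 0, 8]
  [17, 13, 11, 6, 0]
D(4):
  [0, 6, 4, 2, 10]
  [9, 0, 8, 2, 10]
  [6, 2, 0, -2, 6]
  [12, 8, 6, 0, 8]
  [17, 13, 11, 6, 0]
D(5):
  [0, 6, 4, 2, 10]
  [9, 0, 8, 2, 10]
  [6, 2, 0, -2, 6]
  [12, 8, 6, 0, 8]
  [17, 13, 11, 6, 0]
Answer: M*[4][3] = 6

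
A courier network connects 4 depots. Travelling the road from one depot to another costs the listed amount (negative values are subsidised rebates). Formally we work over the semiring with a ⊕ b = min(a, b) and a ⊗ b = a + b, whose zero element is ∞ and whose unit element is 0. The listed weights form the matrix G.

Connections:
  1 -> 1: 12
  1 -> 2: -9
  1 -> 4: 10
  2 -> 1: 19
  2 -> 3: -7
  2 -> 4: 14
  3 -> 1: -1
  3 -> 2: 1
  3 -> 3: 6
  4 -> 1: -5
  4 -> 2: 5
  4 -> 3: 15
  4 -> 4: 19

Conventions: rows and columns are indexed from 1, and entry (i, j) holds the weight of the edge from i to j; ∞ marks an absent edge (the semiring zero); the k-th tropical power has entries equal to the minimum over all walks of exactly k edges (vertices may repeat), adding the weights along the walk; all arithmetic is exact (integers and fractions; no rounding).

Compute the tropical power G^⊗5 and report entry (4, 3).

G^⊗2:
  [5, 3, -16, 5]
  [-8, -6, -1, 29]
  [5, -10, -6, 9]
  [7, -14, -2, 5]
G^⊗3:
  [-17, -15, -10, 15]
  [-2, -17, -13, 2]
  [-7, -5, -17, 4]
  [-3, -2, -21, 0]
G^⊗4:
  [-11, -26, -22, -7]
  [-14, -12, -24, -3]
  [-18, -16, -12, 3]
  [-22, -20, -15, 7]
G^⊗5:
  [-23, -21, -33, -12]
  [-25, -23, -19, -4]
  [-13, -27, -23, -8]
  [-16, -31, -27, -12]
Key observation: the optimum is the walk 4->1->2->3->2->3, with weight (-5) + (-9) + (-7) + 1 + (-7) = -27.
Optimal value attained by: walk 4->1->2->3->2->3.
Answer: (G^⊗5)[4][3] = -27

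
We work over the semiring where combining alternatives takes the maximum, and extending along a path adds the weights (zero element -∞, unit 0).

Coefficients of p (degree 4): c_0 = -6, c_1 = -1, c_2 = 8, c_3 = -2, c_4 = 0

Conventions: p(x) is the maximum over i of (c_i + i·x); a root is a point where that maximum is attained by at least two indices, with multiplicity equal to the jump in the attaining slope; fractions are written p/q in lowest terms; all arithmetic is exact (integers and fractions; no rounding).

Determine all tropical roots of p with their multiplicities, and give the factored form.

hull edge (i=0, c=-6) to (i=2, c=8): slope 7, span 2
hull edge (i=2, c=8) to (i=4, c=0): slope -4, span 2
Factored form: p(x) = 0 ⊗ (x ⊕ (-7)) ⊗ (x ⊕ (-7)) ⊗ (x ⊕ 4) ⊗ (x ⊕ 4)
Answer: roots = -7 (mult 2), 4 (mult 2)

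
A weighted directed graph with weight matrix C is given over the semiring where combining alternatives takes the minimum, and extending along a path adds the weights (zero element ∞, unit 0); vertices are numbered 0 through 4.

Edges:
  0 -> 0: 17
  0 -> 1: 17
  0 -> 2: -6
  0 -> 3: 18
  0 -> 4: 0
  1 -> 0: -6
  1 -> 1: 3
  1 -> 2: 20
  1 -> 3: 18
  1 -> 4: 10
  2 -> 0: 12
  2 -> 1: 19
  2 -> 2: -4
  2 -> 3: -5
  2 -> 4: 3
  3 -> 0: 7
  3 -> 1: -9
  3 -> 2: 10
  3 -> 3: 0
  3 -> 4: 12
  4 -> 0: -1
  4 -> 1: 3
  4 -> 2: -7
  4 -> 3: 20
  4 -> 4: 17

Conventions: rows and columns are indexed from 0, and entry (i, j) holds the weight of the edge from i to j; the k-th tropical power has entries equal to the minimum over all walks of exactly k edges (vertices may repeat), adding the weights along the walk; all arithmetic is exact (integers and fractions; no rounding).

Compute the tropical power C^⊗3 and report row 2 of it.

C^⊗2:
  [-1, 3, -10, -11, -3]
  [-3, 6, -12, 12, -6]
  [2, -14, -8, -9, -1]
  [-15, -9, 1, 0, 1]
  [-3, 6, -11, -12, -4]
C^⊗3:
  [-4, -20, -14, -15, -7]
  [-7, -3, -16, -17, -9]
  [-20, -18, -12, -13, -5]
  [-15, -9, -21, -4, -15]
  [-5, -21, -15, -16, -8]
Answer: row 2 of C^⊗3 = [-20, -18, -12, -13, -5]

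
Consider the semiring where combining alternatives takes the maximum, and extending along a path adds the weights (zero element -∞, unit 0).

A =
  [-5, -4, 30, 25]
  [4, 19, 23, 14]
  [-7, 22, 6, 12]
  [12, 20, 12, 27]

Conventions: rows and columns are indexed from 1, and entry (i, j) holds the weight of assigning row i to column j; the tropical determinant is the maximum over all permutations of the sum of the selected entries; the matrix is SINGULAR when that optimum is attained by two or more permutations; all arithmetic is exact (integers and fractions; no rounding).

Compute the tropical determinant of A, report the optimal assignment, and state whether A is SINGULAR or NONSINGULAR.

σ = (1, 2, 3, 4): (-5) + 19 + 6 + 27 = 47
σ = (1, 2, 4, 3): (-5) + 19 + 12 + 12 = 38
σ = (1, 3, 2, 4): (-5) + 23 + 22 + 27 = 67
σ = (1, 3, 4, 2): (-5) + 23 + 12 + 20 = 50
σ = (1, 4, 2, 3): (-5) + 14 + 22 + 12 = 43
σ = (1, 4, 3, 2): (-5) + 14 + 6 + 20 = 35
σ = (2, 1, 3, 4): (-4) + 4 + 6 + 27 = 33
σ = (2, 1, 4, 3): (-4) + 4 + 12 + 12 = 24
σ = (2, 3, 1, 4): (-4) + 23 + (-7) + 27 = 39
σ = (2, 3, 4, 1): (-4) + 23 + 12 + 12 = 43
σ = (2, 4, 1, 3): (-4) + 14 + (-7) + 12 = 15
σ = (2, 4, 3, 1): (-4) + 14 + 6 + 12 = 28
σ = (3, 1, 2, 4): 30 + 4 + 22 + 27 = 83
σ = (3, 1, 4, 2): 30 + 4 + 12 + 20 = 66
σ = (3, 2, 1, 4): 30 + 19 + (-7) + 27 = 69
σ = (3, 2, 4, 1): 30 + 19 + 12 + 12 = 73
σ = (3, 4, 1, 2): 30 + 14 + (-7) + 20 = 57
σ = (3, 4, 2, 1): 30 + 14 + 22 + 12 = 78
σ = (4, 1, 2, 3): 25 + 4 + 22 + 12 = 63
σ = (4, 1, 3, 2): 25 + 4 + 6 + 20 = 55
σ = (4, 2, 1, 3): 25 + 19 + (-7) + 12 = 49
σ = (4, 2, 3, 1): 25 + 19 + 6 + 12 = 62
σ = (4, 3, 1, 2): 25 + 23 + (-7) + 20 = 61
σ = (4, 3, 2, 1): 25 + 23 + 22 + 12 = 82
Optimal value attained by: σ = (3, 1, 2, 4).
Answer: det⊕(A) = 83; verdict: NONSINGULAR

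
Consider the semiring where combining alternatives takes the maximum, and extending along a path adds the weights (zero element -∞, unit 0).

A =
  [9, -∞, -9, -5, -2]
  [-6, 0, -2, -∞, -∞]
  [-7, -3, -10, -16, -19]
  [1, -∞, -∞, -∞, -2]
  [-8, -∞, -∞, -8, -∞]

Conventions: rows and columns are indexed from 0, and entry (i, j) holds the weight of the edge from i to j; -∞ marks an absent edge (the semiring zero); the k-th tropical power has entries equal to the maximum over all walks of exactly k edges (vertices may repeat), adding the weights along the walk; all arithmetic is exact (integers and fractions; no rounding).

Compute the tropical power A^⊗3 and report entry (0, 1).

A^⊗2:
  [18, -12, 0, 4, 7]
  [3, 0, -2, -11, -8]
  [2, -3, -5, -12, -9]
  [10, -∞, -8, -4, -1]
  [1, -∞, -17, -13, -10]
A^⊗3:
  [27, -3, 9, 13, 16]
  [12, 0, -2, -2, 1]
  [11, -3, -5, -3, 0]
  [19, -11, 1, 5, 8]
  [10, -20, -8, -4, -1]
Key observation: the optimum is the walk 0->0->2->1, with weight 9 + (-9) + (-3) = -3.
Optimal value attained by: walk 0->0->2->1.
Answer: (A^⊗3)[0][1] = -3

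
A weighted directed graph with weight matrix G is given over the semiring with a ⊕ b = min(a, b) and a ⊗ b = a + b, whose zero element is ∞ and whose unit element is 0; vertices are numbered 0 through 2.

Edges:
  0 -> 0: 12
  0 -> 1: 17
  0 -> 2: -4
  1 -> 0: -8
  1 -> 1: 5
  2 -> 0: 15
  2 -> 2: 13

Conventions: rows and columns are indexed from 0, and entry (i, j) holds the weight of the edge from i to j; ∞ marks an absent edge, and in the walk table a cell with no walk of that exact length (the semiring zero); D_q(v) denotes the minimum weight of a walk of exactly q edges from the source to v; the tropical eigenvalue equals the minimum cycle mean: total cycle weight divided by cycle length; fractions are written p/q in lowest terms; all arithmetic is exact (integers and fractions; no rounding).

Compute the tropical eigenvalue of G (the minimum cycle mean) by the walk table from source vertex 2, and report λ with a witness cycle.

q=0: [∞, ∞, 0]
q=1: [15, ∞, 13]
q=2: [27, 32, 11]
q=3: [24, 37, 23]
Optimal cycle mean attained by: cycle 0->1->0, total 17 + (-8), length 2.
Answer: λ = 9/2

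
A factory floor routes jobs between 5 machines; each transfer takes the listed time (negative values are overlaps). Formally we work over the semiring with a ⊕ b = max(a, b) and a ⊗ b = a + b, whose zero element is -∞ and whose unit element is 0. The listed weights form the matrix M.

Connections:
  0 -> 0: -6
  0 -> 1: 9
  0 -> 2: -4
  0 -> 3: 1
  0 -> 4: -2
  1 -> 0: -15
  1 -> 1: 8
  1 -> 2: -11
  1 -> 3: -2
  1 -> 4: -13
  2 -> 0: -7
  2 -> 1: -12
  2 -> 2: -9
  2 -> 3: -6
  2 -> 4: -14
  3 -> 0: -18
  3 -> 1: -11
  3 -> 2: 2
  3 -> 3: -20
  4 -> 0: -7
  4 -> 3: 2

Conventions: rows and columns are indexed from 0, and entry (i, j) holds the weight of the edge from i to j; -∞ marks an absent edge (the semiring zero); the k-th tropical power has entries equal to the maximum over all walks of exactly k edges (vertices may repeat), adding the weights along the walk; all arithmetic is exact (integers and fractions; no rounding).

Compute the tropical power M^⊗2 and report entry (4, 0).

M^⊗2:
  [-6, 17, 3, 7, -4]
  [-7, 16, 0, 6, -5]
  [-13, 2, -4, -6, -9]
  [-5, -3, -7, -4, -12]
  [-13, 2, 4, -6, -9]
Key observation: the optimum is the walk 4->0->0, with weight (-7) + (-6) = -13.
Optimal value attained by: walk 4->0->0.
Answer: (M^⊗2)[4][0] = -13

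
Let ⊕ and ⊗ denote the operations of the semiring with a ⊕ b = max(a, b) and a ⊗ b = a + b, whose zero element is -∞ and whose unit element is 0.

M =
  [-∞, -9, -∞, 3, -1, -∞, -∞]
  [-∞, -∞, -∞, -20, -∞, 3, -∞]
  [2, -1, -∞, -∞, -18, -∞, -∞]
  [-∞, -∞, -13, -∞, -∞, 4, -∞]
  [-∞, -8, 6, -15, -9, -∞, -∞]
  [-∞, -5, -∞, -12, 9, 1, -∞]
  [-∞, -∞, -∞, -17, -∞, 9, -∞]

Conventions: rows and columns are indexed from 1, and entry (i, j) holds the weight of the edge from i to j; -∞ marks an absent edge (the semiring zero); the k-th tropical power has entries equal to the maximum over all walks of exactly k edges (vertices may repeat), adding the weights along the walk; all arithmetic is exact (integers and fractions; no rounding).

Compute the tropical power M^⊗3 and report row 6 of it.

M^⊗2:
  [-∞, -9, 5, -16, -10, 7, -∞]
  [-∞, -2, -33, -9, 12, 4, -∞]
  [-∞, -7, -12, 5, 1, 2, -∞]
  [-11, -1, -∞, -8, 13, 5, -∞]
  [8, 5, -3, -24, -12, -5, -∞]
  [-∞, 1, 15, -6, 10, 2, -∞]
  [-∞, 4, -30, -3, 18, 10, -∞]
M^⊗3:
  [7, 4, -4, -5, 16, 8, -∞]
  [-31, 4, 18, -3, 13, 5, -∞]
  [-10, -3, 7, -10, 11, 9, -∞]
  [-∞, 5, 19, -2, 14, 6, -∞]
  [-1, -1, -6, 11, 7, 8, -∞]
  [17, 14, 16, -5, 11, 4, -∞]
  [-28, 10, 24, 3, 19, 11, -∞]
Answer: row 6 of M^⊗3 = [17, 14, 16, -5, 11, 4, -∞]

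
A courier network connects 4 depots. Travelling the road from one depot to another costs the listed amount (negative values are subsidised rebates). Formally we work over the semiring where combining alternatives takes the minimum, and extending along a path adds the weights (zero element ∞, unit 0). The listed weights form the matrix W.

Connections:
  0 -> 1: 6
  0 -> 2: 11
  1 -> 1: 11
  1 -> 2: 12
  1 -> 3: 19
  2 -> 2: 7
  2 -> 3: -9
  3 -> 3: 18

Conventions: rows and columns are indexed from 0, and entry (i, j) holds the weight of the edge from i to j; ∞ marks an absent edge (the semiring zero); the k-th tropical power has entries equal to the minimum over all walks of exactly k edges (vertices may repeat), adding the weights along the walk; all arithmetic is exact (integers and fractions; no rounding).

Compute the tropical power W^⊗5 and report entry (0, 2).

W^⊗2:
  [∞, 17, 18, 2]
  [∞, 22, 19, 3]
  [∞, ∞, 14, -2]
  [∞, ∞, ∞, 36]
W^⊗3:
  [∞, 28, 25, 9]
  [∞, 33, 26, 10]
  [∞, ∞, 21, 5]
  [∞, ∞, ∞, 54]
W^⊗4:
  [∞, 39, 32, 16]
  [∞, 44, 33, 17]
  [∞, ∞, 28, 12]
  [∞, ∞, ∞, 72]
W^⊗5:
  [∞, 50, 39, 23]
  [∞, 55, 40, 24]
  [∞, ∞, 35, 19]
  [∞, ∞, ∞, 90]
Key observation: the optimum is the walk 0->1->2->2->2->2, with weight 6 + 12 + 7 + 7 + 7 = 39.
Optimal value attained by: walk 0->1->2->2->2->2.
Answer: (W^⊗5)[0][2] = 39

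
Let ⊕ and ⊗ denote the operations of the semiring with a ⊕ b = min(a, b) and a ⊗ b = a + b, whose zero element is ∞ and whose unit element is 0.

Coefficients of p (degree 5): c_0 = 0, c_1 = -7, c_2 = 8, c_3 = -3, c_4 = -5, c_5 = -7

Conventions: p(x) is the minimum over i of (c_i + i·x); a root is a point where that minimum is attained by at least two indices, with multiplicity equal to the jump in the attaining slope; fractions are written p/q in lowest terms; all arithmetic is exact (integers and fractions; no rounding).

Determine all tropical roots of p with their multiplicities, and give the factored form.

hull edge (i=0, c=0) to (i=1, c=-7): slope -7, span 1
hull edge (i=1, c=-7) to (i=5, c=-7): slope 0, span 4
Factored form: p(x) = -7 ⊗ (x ⊕ 0) ⊗ (x ⊕ 0) ⊗ (x ⊕ 0) ⊗ (x ⊕ 0) ⊗ (x ⊕ 7)
Answer: roots = 0 (mult 4), 7 (mult 1)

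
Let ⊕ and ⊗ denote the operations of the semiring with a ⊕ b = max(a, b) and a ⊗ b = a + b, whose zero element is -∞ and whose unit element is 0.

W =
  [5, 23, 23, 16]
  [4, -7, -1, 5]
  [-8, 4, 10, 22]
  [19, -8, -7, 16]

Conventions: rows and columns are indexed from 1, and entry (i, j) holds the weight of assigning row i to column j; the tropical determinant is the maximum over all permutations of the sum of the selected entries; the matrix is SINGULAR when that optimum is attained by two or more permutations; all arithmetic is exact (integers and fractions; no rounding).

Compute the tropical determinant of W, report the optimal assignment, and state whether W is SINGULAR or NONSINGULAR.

σ = (1, 2, 3, 4): 5 + (-7) + 10 + 16 = 24
σ = (1, 2, 4, 3): 5 + (-7) + 22 + (-7) = 13
σ = (1, 3, 2, 4): 5 + (-1) + 4 + 16 = 24
σ = (1, 3, 4, 2): 5 + (-1) + 22 + (-8) = 18
σ = (1, 4, 2, 3): 5 + 5 + 4 + (-7) = 7
σ = (1, 4, 3, 2): 5 + 5 + 10 + (-8) = 12
σ = (2, 1, 3, 4): 23 + 4 + 10 + 16 = 53
σ = (2, 1, 4, 3): 23 + 4 + 22 + (-7) = 42
σ = (2, 3, 1, 4): 23 + (-1) + (-8) + 16 = 30
σ = (2, 3, 4, 1): 23 + (-1) + 22 + 19 = 63
σ = (2, 4, 1, 3): 23 + 5 + (-8) + (-7) = 13
σ = (2, 4, 3, 1): 23 + 5 + 10 + 19 = 57
σ = (3, 1, 2, 4): 23 + 4 + 4 + 16 = 47
σ = (3, 1, 4, 2): 23 + 4 + 22 + (-8) = 41
σ = (3, 2, 1, 4): 23 + (-7) + (-8) + 16 = 24
σ = (3, 2, 4, 1): 23 + (-7) + 22 + 19 = 57
σ = (3, 4, 1, 2): 23 + 5 + (-8) + (-8) = 12
σ = (3, 4, 2, 1): 23 + 5 + 4 + 19 = 51
σ = (4, 1, 2, 3): 16 + 4 + 4 + (-7) = 17
σ = (4, 1, 3, 2): 16 + 4 + 10 + (-8) = 22
σ = (4, 2, 1, 3): 16 + (-7) + (-8) + (-7) = -6
σ = (4, 2, 3, 1): 16 + (-7) + 10 + 19 = 38
σ = (4, 3, 1, 2): 16 + (-1) + (-8) + (-8) = -1
σ = (4, 3, 2, 1): 16 + (-1) + 4 + 19 = 38
Optimal value attained by: σ = (2, 3, 4, 1).
Answer: det⊕(W) = 63; verdict: NONSINGULAR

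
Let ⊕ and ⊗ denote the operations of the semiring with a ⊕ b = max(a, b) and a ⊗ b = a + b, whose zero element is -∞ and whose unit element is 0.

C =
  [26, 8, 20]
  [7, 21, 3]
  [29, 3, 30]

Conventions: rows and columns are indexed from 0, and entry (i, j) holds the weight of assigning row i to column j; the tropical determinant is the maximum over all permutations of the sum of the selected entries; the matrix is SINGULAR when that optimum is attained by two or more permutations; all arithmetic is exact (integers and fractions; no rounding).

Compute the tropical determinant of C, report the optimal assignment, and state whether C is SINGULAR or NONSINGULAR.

σ = (0, 1, 2): 26 + 21 + 30 = 77
σ = (0, 2, 1): 26 + 3 + 3 = 32
σ = (1, 0, 2): 8 + 7 + 30 = 45
σ = (1, 2, 0): 8 + 3 + 29 = 40
σ = (2, 0, 1): 20 + 7 + 3 = 30
σ = (2, 1, 0): 20 + 21 + 29 = 70
Optimal value attained by: σ = (0, 1, 2).
Answer: det⊕(C) = 77; verdict: NONSINGULAR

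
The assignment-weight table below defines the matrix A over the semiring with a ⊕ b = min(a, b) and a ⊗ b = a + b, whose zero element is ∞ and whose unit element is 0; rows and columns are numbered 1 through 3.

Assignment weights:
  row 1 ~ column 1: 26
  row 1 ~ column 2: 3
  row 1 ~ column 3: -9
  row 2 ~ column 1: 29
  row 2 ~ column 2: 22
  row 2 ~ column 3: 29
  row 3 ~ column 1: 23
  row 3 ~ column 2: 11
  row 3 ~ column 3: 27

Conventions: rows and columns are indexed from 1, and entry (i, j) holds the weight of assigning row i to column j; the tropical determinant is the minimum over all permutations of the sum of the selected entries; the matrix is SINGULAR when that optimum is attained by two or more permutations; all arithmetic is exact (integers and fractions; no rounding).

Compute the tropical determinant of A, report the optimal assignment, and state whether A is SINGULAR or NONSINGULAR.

σ = (1, 2, 3): 26 + 22 + 27 = 75
σ = (1, 3, 2): 26 + 29 + 11 = 66
σ = (2, 1, 3): 3 + 29 + 27 = 59
σ = (2, 3, 1): 3 + 29 + 23 = 55
σ = (3, 1, 2): (-9) + 29 + 11 = 31
σ = (3, 2, 1): (-9) + 22 + 23 = 36
Optimal value attained by: σ = (3, 1, 2).
Answer: det⊕(A) = 31; verdict: NONSINGULAR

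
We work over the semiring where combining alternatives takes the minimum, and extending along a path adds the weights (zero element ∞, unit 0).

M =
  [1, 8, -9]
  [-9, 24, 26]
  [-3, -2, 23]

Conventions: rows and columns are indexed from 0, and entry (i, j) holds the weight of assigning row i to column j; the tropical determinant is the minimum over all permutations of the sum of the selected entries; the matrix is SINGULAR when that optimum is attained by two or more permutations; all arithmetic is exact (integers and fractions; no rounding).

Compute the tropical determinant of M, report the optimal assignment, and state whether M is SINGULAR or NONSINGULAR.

σ = (0, 1, 2): 1 + 24 + 23 = 48
σ = (0, 2, 1): 1 + 26 + (-2) = 25
σ = (1, 0, 2): 8 + (-9) + 23 = 22
σ = (1, 2, 0): 8 + 26 + (-3) = 31
σ = (2, 0, 1): (-9) + (-9) + (-2) = -20
σ = (2, 1, 0): (-9) + 24 + (-3) = 12
Optimal value attained by: σ = (2, 0, 1).
Answer: det⊕(M) = -20; verdict: NONSINGULAR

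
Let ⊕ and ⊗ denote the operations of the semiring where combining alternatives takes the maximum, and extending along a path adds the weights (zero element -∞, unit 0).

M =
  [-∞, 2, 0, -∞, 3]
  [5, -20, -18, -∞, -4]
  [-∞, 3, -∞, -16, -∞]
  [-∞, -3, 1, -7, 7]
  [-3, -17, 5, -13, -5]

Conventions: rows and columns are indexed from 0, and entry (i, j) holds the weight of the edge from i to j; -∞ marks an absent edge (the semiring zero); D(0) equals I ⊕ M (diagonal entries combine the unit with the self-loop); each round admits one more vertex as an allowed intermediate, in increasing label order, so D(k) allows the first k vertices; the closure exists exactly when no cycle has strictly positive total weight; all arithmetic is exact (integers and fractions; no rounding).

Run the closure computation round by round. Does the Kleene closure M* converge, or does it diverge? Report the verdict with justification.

D(0):
  [0, 2, 0, -∞, 3]
  [5, 0, -18, -∞, -4]
  [-∞, 3, 0, -16, -∞]
  [-∞, -3, 1, 0, 7]
  [-3, -17, 5, -13, 0]
Detection: at round 1, diagonal entry (1, 1) turns strictly positive.
Key observation: the cycle 1->0->1 has total weight 5 + 2, which is strictly positive.
Answer: DIVERGES — positive cycle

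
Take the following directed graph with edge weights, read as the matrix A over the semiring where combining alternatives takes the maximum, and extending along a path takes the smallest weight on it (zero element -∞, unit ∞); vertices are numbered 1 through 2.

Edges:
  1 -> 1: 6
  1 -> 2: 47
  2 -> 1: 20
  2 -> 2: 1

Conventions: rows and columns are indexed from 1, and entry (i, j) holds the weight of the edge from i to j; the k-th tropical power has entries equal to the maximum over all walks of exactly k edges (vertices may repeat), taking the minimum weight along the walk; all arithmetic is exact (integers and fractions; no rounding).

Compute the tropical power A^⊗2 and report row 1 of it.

A^⊗2:
  [20, 6]
  [6, 20]
Answer: row 1 of A^⊗2 = [20, 6]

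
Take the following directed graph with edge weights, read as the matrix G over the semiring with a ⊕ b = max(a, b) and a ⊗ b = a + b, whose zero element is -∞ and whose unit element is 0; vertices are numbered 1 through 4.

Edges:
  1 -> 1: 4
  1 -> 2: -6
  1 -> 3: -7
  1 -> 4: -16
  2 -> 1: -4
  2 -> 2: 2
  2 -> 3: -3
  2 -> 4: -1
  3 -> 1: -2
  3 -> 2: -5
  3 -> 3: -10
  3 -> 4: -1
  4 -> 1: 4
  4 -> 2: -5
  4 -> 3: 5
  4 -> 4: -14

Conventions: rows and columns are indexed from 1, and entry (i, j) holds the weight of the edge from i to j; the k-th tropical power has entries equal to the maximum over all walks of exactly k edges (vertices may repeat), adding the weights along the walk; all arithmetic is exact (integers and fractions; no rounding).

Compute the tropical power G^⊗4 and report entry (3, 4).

G^⊗2:
  [8, -2, -3, -7]
  [3, 4, 4, 1]
  [3, -3, 4, -6]
  [8, 0, -3, 4]
G^⊗3:
  [12, 2, 1, -3]
  [7, 6, 6, 3]
  [7, -1, -1, 3]
  [12, 2, 9, -1]
G^⊗4:
  [16, 6, 5, 1]
  [11, 8, 8, 5]
  [11, 1, 8, -2]
  [16, 6, 5, 8]
Key observation: the optimum is the walk 3->2->2->2->4, with weight (-5) + 2 + 2 + (-1) = -2.
Optimal value attained by: walk 3->2->2->2->4.
Answer: (G^⊗4)[3][4] = -2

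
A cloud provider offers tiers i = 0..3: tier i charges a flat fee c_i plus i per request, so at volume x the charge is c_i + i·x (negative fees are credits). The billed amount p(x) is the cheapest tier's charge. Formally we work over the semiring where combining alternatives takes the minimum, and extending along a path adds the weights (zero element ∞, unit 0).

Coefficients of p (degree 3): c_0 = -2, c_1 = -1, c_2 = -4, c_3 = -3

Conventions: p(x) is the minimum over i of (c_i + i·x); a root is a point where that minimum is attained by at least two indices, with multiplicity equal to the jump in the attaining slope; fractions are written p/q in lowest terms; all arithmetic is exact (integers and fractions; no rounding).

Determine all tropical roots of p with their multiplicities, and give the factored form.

hull edge (i=0, c=-2) to (i=2, c=-4): slope -1, span 2
hull edge (i=2, c=-4) to (i=3, c=-3): slope 1, span 1
Factored form: p(x) = -3 ⊗ (x ⊕ (-1)) ⊗ (x ⊕ 1) ⊗ (x ⊕ 1)
Answer: roots = -1 (mult 1), 1 (mult 2)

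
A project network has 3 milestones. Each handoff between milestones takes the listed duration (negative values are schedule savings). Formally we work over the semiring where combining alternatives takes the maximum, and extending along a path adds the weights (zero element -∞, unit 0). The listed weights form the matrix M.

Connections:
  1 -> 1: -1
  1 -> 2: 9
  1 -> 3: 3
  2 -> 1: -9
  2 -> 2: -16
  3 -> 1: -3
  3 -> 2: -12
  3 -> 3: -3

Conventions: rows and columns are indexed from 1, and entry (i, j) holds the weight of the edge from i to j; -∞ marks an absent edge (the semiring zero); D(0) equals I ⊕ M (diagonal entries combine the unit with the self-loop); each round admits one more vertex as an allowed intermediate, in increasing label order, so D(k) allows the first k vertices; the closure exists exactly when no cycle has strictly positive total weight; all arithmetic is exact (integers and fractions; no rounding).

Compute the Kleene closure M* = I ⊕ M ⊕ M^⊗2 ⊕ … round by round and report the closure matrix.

D(0):
  [0, 9, 3]
  [-9, 0, -∞]
  [-3, -12, 0]
D(1):
  [0, 9, 3]
  [-9, 0, -6]
  [-3, 6, 0]
D(2):
  [0, 9, 3]
  [-9, 0, -6]
  [-3, 6, 0]
D(3):
  [0, 9, 3]
  [-9, 0, -6]
  [-3, 6, 0]
Answer: M* = [[0, 9, 3], [-9, 0, -6], [-3, 6, 0]]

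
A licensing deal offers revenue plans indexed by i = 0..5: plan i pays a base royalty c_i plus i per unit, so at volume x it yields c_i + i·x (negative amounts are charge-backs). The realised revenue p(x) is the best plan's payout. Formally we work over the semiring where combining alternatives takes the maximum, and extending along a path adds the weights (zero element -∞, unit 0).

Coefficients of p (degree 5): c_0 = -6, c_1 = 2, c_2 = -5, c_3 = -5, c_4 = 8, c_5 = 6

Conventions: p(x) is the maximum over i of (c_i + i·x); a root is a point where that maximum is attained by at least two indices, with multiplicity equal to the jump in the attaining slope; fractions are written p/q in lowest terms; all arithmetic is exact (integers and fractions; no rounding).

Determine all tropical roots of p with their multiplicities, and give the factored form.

hull edge (i=0, c=-6) to (i=1, c=2): slope 8, span 1
hull edge (i=1, c=2) to (i=4, c=8): slope 2, span 3
hull edge (i=4, c=8) to (i=5, c=6): slope -2, span 1
Factored form: p(x) = 6 ⊗ (x ⊕ (-8)) ⊗ (x ⊕ (-2)) ⊗ (x ⊕ (-2)) ⊗ (x ⊕ (-2)) ⊗ (x ⊕ 2)
Answer: roots = -8 (mult 1), -2 (mult 3), 2 (mult 1)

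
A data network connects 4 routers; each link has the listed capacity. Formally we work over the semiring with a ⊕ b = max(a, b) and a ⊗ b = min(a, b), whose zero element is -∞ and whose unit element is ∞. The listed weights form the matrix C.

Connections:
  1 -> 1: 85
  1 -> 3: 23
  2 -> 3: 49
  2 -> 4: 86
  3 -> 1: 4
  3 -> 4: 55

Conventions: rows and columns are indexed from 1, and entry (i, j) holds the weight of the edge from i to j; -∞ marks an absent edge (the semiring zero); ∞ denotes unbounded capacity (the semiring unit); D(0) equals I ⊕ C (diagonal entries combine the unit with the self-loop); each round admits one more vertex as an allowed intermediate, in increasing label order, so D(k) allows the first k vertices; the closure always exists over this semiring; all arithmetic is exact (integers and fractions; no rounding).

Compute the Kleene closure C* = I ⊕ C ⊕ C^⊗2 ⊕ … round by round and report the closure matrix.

D(0):
  [∞, -∞, 23, -∞]
  [-∞, ∞, 49, 86]
  [4, -∞, ∞, 55]
  [-∞, -∞, -∞, ∞]
D(1):
  [∞, -∞, 23, -∞]
  [-∞, ∞, 49, 86]
  [4, -∞, ∞, 55]
  [-∞, -∞, -∞, ∞]
D(2):
  [∞, -∞, 23, -∞]
  [-∞, ∞, 49, 86]
  [4, -∞, ∞, 55]
  [-∞, -∞, -∞, ∞]
D(3):
  [∞, -∞, 23, 23]
  [4, ∞, 49, 86]
  [4, -∞, ∞, 55]
  [-∞, -∞, -∞, ∞]
D(4):
  [∞, -∞, 23, 23]
  [4, ∞, 49, 86]
  [4, -∞, ∞, 55]
  [-∞, -∞, -∞, ∞]
Answer: C* = [[∞, -∞, 23, 23], [4, ∞, 49, 86], [4, -∞, ∞, 55], [-∞, -∞, -∞, ∞]]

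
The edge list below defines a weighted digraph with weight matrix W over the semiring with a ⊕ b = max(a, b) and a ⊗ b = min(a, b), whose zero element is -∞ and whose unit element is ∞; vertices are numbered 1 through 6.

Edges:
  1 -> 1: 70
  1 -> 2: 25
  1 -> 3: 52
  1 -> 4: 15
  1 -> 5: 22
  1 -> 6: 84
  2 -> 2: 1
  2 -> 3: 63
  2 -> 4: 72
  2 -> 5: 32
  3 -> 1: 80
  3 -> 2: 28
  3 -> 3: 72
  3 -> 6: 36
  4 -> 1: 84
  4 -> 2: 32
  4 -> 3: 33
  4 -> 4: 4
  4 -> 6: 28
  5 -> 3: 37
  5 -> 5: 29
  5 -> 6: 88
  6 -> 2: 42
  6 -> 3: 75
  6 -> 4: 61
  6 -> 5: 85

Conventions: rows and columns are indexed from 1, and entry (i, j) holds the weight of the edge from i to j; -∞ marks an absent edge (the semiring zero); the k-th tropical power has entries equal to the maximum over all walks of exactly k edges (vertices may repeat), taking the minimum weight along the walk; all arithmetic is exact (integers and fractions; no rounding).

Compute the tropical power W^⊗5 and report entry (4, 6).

W^⊗2:
  [70, 42, 75, 61, 84, 70]
  [72, 32, 63, 4, 29, 36]
  [72, 36, 72, 36, 36, 80]
  [70, 28, 52, 32, 32, 84]
  [37, 42, 75, 61, 85, 36]
  [75, 32, 72, 42, 32, 85]
W^⊗3:
  [75, 42, 72, 61, 70, 84]
  [70, 36, 63, 36, 36, 72]
  [72, 42, 75, 61, 80, 72]
  [70, 42, 75, 61, 84, 70]
  [75, 36, 72, 42, 36, 85]
  [72, 42, 75, 61, 85, 75]
W^⊗4:
  [72, 42, 75, 61, 84, 75]
  [70, 42, 72, 61, 72, 70]
  [75, 42, 72, 61, 72, 80]
  [75, 42, 72, 61, 70, 84]
  [72, 42, 75, 61, 85, 75]
  [75, 42, 75, 61, 75, 85]
W^⊗5:
  [75, 42, 75, 61, 75, 84]
  [72, 42, 72, 61, 70, 72]
  [72, 42, 75, 61, 80, 75]
  [72, 42, 75, 61, 84, 75]
  [75, 42, 75, 61, 75, 85]
  [75, 42, 75, 61, 85, 75]
Key observation: the optimum is the walk 4->1->6->3->1->6, with weight 84 min 84 min 75 min 80 min 84 = 75.
Optimal value attained by: walk 4->1->6->3->1->6.
Answer: (W^⊗5)[4][6] = 75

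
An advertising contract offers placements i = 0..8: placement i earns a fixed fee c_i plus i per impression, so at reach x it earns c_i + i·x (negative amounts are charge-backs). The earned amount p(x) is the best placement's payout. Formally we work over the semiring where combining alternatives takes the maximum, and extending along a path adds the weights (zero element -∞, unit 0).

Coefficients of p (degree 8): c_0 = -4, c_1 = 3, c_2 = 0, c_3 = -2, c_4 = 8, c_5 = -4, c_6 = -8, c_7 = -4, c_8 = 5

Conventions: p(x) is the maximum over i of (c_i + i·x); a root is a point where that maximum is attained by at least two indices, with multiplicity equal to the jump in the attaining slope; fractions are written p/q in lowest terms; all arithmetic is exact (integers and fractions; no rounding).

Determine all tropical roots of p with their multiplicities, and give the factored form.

hull edge (i=0, c=-4) to (i=1, c=3): slope 7, span 1
hull edge (i=1, c=3) to (i=4, c=8): slope 5/3, span 3
hull edge (i=4, c=8) to (i=8, c=5): slope -3/4, span 4
Factored form: p(x) = 5 ⊗ (x ⊕ (-7)) ⊗ (x ⊕ (-5/3)) ⊗ (x ⊕ (-5/3)) ⊗ (x ⊕ (-5/3)) ⊗ (x ⊕ 3/4) ⊗ (x ⊕ 3/4) ⊗ (x ⊕ 3/4) ⊗ (x ⊕ 3/4)
Answer: roots = -7 (mult 1), -5/3 (mult 3), 3/4 (mult 4)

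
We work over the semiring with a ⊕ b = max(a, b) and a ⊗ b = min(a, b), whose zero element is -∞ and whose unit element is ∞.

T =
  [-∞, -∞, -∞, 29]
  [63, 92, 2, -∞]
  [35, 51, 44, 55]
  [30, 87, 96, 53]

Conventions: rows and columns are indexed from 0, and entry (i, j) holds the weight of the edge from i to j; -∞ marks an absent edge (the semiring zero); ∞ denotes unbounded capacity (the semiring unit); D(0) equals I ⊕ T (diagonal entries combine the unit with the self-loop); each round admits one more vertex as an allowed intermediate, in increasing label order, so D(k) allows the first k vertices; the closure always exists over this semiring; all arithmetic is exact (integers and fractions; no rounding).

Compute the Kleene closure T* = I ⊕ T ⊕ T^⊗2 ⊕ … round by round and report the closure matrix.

D(0):
  [∞, -∞, -∞, 29]
  [63, ∞, 2, -∞]
  [35, 51, ∞, 55]
  [30, 87, 96, ∞]
D(1):
  [∞, -∞, -∞, 29]
  [63, ∞, 2, 29]
  [35, 51, ∞, 55]
  [30, 87, 96, ∞]
D(2):
  [∞, -∞, -∞, 29]
  [63, ∞, 2, 29]
  [51, 51, ∞, 55]
  [63, 87, 96, ∞]
D(3):
  [∞, -∞, -∞, 29]
  [63, ∞, 2, 29]
  [51, 51, ∞, 55]
  [63, 87, 96, ∞]
D(4):
  [∞, 29, 29, 29]
  [63, ∞, 29, 29]
  [55, 55, ∞, 55]
  [63, 87, 96, ∞]
Answer: T* = [[∞, 29, 29, 29], [63, ∞, 29, 29], [55, 55, ∞, 55], [63, 87, 96, ∞]]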